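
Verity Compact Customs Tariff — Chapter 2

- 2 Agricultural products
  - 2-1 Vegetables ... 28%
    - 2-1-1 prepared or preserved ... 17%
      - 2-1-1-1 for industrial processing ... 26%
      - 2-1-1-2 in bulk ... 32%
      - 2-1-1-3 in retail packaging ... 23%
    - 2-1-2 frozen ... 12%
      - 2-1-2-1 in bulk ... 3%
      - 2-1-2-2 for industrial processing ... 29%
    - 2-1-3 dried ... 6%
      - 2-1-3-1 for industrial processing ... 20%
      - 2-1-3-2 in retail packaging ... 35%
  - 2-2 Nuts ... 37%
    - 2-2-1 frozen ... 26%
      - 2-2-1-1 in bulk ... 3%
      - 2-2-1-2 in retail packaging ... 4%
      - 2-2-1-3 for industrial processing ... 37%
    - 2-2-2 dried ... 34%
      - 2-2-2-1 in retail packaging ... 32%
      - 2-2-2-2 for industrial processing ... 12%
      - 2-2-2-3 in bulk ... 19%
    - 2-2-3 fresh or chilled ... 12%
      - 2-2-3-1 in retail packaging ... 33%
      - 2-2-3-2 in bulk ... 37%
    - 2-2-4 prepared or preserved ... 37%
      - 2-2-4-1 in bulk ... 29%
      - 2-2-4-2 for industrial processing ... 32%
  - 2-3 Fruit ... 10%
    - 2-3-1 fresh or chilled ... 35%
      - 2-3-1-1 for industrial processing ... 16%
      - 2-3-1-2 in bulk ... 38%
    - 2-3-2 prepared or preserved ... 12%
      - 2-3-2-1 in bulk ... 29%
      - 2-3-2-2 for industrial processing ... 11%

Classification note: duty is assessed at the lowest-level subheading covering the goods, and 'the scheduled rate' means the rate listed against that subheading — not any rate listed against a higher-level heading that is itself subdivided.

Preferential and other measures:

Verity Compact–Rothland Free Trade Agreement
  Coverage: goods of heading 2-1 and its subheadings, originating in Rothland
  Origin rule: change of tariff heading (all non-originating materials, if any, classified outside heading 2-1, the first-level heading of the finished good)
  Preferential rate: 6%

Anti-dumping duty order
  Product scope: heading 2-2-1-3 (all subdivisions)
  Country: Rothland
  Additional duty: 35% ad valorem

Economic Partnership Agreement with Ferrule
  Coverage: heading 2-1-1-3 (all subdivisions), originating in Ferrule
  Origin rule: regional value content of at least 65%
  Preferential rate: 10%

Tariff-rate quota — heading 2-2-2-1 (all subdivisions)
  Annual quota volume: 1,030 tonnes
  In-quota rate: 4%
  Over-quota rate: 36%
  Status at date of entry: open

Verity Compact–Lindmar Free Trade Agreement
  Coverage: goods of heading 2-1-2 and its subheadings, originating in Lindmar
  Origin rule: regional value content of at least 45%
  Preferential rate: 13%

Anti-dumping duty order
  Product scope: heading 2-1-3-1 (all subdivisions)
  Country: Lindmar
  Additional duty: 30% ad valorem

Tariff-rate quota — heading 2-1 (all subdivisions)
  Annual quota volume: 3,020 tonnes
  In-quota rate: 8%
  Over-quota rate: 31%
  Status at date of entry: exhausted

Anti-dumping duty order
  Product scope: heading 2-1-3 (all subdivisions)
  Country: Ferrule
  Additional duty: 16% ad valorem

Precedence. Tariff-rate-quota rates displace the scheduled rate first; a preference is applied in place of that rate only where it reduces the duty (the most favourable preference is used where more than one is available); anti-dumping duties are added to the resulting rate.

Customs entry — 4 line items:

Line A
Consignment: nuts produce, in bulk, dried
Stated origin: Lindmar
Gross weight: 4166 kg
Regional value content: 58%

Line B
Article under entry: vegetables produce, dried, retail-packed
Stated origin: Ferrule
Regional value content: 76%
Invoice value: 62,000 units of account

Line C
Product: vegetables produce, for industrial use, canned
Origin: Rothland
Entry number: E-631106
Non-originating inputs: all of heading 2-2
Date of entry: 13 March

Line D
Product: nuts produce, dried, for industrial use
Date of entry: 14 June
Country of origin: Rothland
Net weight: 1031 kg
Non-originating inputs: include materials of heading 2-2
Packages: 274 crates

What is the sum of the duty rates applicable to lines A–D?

Line A: nuts → 2-2; dried → 2-2-2; in bulk → 2-2-2-3. Scheduled 19%. Lindmar agreement on 2-1-2: 2-2-2-3 not covered. → 19%.
Line B: vegetables → 2-1; dried → 2-1-3; retail-packed → 2-1-3-2. Scheduled 35%. quota on 2-1 exhausted → over-quota 31%; Ferrule agreement on 2-1-1-3: 2-1-3-2 not covered; anti-dumping (Ferrule, 2-1-3): +16%; total 31% + 16% = 47%. → 47%.
Line C: vegetables → 2-1; canned → 2-1-1; for industrial use → 2-1-1-1. Scheduled 26%. quota on 2-1 exhausted → over-quota 31%; Rothland agreement on 2-1: CTH met → 6% available; preferential 6%. → 6%.
Line D: nuts → 2-2; dried → 2-2-2; for industrial use → 2-2-2-2. Scheduled 12%. Rothland agreement on 2-1: 2-2-2-2 not covered. → 12%.
Sum: 19% + 47% + 6% + 12% = 84%.

84%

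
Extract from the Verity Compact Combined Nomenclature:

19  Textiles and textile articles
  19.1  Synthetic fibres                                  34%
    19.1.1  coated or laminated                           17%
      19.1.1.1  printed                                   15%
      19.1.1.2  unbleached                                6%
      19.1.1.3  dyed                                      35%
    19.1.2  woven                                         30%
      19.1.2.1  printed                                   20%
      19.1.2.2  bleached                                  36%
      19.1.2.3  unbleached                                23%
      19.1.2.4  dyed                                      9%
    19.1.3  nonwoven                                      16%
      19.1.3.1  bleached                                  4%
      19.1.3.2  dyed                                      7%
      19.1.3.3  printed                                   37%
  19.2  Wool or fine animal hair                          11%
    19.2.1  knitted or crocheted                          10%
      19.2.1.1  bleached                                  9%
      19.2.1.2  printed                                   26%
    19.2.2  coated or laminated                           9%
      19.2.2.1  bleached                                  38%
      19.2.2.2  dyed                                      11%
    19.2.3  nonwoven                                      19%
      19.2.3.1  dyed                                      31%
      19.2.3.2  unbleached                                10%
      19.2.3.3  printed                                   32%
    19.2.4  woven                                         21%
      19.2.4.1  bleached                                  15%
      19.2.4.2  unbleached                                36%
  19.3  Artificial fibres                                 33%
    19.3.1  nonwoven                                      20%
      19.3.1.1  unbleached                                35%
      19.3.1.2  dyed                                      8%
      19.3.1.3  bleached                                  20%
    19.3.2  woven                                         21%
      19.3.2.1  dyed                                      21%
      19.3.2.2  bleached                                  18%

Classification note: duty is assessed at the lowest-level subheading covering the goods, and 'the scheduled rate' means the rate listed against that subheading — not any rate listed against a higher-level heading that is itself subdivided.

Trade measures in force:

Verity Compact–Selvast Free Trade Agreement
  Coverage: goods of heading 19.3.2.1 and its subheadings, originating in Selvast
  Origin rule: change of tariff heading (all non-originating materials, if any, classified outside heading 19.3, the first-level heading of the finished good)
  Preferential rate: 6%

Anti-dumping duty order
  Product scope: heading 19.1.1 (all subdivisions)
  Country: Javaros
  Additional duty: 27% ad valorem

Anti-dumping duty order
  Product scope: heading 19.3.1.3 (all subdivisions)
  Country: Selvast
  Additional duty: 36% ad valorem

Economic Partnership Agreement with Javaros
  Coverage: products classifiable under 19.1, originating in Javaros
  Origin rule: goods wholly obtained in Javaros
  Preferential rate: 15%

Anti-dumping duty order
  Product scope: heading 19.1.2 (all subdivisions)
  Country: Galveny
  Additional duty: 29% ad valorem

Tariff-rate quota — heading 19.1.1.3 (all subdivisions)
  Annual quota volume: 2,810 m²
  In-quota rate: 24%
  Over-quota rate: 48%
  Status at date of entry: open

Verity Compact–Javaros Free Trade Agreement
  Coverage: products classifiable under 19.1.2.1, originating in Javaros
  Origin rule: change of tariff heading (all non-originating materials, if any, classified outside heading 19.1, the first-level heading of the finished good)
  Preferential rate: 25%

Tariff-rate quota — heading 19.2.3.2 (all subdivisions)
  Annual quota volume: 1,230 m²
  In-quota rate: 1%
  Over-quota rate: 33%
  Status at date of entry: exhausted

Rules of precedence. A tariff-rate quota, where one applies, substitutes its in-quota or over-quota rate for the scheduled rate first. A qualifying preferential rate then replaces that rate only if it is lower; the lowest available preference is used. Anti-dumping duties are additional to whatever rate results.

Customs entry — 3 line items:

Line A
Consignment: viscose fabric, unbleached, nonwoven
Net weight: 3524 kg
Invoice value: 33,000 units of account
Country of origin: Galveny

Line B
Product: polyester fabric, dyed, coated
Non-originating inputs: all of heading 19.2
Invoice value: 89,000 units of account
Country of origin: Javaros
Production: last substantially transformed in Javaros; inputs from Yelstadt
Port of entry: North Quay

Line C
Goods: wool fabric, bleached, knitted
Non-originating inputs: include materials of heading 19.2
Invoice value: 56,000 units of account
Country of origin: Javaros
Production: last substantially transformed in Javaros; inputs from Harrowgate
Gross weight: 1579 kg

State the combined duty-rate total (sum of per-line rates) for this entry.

95%

Line A: viscose → 19.3; nonwoven → 19.3.1; unbleached → 19.3.1.1. Scheduled 35%. No special measure applies. → 35%.
Line B: polyester → 19.1; coated → 19.1.1; dyed → 19.1.1.3. Scheduled 35%. quota on 19.1.1.3 open → in-quota 24%; Javaros agreement on 19.1: not wholly obtained; Javaros agreement on 19.1.2.1: 19.1.1.3 not covered; anti-dumping (Javaros, 19.1.1): +27%; total 24% + 27% = 51%. → 51%.
Line C: wool → 19.2; knitted → 19.2.1; bleached → 19.2.1.1. Scheduled 9%. Javaros agreement on 19.1: 19.2.1.1 not covered; Javaros agreement on 19.1.2.1: 19.2.1.1 not covered. → 9%.
Sum: 35% + 51% + 9% = 95%.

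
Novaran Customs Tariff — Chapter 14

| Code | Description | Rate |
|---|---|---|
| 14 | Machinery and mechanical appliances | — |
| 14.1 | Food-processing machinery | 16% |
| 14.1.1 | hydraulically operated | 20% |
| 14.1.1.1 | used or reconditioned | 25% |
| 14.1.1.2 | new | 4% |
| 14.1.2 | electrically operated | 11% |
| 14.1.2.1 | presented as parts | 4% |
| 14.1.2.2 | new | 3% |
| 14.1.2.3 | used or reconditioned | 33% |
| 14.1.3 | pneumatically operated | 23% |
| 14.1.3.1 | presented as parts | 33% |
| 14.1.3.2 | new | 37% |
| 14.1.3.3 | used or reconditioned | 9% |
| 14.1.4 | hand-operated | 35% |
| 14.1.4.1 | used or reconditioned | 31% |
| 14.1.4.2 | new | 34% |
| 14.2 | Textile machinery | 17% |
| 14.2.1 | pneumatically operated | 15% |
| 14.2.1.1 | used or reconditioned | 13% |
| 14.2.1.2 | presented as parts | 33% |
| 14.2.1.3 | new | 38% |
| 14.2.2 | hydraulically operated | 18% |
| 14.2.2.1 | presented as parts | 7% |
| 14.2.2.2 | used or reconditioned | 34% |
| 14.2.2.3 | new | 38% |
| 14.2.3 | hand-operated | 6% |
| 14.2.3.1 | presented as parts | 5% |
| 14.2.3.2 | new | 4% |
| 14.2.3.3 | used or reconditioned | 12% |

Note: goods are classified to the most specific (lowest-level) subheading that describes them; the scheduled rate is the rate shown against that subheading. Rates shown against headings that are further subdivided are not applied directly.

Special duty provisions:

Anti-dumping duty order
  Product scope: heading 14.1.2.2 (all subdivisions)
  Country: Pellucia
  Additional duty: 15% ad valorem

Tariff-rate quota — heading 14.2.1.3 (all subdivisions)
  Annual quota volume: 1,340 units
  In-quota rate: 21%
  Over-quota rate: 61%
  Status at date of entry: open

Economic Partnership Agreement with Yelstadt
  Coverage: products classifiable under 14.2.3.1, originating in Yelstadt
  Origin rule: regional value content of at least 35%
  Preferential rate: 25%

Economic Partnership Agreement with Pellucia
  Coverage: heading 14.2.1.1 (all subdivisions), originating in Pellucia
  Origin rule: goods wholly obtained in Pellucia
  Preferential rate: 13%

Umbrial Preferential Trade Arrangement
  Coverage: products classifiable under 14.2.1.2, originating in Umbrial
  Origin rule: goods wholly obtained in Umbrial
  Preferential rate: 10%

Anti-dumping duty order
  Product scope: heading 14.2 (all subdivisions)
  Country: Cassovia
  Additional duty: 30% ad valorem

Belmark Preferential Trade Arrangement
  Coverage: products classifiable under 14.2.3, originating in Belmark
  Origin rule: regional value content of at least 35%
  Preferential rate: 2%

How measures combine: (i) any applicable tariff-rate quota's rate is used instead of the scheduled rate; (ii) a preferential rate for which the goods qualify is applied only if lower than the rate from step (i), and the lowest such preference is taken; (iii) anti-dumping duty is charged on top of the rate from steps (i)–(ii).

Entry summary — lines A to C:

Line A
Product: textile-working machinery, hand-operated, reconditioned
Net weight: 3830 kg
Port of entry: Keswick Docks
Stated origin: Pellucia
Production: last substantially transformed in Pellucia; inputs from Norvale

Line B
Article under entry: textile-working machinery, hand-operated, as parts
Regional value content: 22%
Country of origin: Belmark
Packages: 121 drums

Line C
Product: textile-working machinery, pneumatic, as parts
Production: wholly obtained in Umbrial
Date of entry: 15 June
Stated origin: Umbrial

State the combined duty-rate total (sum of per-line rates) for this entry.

27%

Line A: textile-working → 14.2; hand-operated → 14.2.3; reconditioned → 14.2.3.3. Scheduled 12%. Pellucia agreement on 14.2.1.1: 14.2.3.3 not covered. → 12%.
Line B: textile-working → 14.2; hand-operated → 14.2.3; as parts → 14.2.3.1. Scheduled 5%. Belmark agreement on 14.2.3: RVC < 35%. → 5%.
Line C: textile-working → 14.2; pneumatic → 14.2.1; as parts → 14.2.1.2. Scheduled 33%. Umbrial agreement on 14.2.1.2: wholly obtained → 10% available; preferential 10%. → 10%.
Sum: 12% + 5% + 10% = 27%.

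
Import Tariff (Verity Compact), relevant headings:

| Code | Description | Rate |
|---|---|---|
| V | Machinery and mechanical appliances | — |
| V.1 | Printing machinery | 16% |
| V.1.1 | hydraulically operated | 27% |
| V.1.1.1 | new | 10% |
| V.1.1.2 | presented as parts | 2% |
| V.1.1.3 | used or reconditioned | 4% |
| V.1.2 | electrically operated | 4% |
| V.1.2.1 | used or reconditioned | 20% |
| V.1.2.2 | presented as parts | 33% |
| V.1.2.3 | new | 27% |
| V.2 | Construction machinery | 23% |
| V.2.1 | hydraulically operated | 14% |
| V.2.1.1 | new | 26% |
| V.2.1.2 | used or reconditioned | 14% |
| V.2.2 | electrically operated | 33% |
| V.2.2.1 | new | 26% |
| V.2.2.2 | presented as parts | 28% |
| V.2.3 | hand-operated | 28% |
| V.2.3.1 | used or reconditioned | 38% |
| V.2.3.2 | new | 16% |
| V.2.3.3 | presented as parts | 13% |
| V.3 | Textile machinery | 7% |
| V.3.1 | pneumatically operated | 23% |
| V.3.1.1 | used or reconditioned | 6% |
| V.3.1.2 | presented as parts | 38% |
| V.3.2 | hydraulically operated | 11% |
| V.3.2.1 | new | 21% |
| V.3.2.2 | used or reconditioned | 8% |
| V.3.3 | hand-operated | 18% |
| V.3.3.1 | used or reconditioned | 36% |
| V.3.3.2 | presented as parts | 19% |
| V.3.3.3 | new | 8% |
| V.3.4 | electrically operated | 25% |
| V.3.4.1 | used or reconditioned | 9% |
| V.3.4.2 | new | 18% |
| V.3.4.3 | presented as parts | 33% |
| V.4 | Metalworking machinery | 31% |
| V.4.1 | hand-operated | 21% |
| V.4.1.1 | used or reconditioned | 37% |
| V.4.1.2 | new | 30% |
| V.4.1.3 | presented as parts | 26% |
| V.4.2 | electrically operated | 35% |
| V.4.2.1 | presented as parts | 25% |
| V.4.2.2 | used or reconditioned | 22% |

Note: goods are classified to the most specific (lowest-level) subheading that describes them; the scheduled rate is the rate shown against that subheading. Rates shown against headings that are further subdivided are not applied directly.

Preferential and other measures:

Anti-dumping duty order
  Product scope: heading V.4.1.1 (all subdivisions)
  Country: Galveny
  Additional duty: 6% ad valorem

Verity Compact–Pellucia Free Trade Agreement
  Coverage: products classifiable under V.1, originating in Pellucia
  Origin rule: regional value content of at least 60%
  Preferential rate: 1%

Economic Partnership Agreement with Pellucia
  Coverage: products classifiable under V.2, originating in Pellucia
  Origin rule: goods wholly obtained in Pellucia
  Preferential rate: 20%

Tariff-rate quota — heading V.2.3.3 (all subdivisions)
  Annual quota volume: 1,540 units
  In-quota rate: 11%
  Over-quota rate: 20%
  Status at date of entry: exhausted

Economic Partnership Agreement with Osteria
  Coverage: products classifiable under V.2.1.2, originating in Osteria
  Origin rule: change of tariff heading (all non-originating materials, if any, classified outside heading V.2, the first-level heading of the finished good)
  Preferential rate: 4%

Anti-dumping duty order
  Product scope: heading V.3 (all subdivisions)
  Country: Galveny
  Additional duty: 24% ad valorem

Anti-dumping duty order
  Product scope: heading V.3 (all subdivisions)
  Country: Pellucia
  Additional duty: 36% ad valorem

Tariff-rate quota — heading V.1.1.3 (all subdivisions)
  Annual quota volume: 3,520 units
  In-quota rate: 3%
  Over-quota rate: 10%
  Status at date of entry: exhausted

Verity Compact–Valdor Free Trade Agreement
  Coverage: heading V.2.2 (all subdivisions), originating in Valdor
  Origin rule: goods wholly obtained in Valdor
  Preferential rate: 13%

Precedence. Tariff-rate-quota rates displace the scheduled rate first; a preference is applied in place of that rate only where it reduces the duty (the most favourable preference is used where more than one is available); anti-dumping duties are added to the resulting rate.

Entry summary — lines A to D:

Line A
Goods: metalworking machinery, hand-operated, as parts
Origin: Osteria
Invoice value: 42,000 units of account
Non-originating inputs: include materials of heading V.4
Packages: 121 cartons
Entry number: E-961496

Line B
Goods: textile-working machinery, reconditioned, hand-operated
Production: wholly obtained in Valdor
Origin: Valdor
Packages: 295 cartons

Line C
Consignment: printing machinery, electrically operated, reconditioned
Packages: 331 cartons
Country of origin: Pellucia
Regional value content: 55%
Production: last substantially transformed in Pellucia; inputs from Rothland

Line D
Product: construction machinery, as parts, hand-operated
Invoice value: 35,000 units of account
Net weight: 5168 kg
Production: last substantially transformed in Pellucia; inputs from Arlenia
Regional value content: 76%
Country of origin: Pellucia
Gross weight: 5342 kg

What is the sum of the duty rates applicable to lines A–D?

102%

Line A: metalworking → V.4; hand-operated → V.4.1; as parts → V.4.1.3. Scheduled 26%. Osteria agreement on V.2.1.2: V.4.1.3 not covered. → 26%.
Line B: textile-working → V.3; hand-operated → V.3.3; reconditioned → V.3.3.1. Scheduled 36%. Valdor agreement on V.2.2: V.3.3.1 not covered. → 36%.
Line C: printing → V.1; electrically operated → V.1.2; reconditioned → V.1.2.1. Scheduled 20%. Pellucia agreement on V.1: RVC < 60%; Pellucia agreement on V.2: V.1.2.1 not covered. → 20%.
Line D: construction → V.2; hand-operated → V.2.3; as parts → V.2.3.3. Scheduled 13%. quota on V.2.3.3 exhausted → over-quota 20%; Pellucia agreement on V.1: V.2.3.3 not covered; Pellucia agreement on V.2: not wholly obtained. → 20%.
Sum: 26% + 36% + 20% + 20% = 102%.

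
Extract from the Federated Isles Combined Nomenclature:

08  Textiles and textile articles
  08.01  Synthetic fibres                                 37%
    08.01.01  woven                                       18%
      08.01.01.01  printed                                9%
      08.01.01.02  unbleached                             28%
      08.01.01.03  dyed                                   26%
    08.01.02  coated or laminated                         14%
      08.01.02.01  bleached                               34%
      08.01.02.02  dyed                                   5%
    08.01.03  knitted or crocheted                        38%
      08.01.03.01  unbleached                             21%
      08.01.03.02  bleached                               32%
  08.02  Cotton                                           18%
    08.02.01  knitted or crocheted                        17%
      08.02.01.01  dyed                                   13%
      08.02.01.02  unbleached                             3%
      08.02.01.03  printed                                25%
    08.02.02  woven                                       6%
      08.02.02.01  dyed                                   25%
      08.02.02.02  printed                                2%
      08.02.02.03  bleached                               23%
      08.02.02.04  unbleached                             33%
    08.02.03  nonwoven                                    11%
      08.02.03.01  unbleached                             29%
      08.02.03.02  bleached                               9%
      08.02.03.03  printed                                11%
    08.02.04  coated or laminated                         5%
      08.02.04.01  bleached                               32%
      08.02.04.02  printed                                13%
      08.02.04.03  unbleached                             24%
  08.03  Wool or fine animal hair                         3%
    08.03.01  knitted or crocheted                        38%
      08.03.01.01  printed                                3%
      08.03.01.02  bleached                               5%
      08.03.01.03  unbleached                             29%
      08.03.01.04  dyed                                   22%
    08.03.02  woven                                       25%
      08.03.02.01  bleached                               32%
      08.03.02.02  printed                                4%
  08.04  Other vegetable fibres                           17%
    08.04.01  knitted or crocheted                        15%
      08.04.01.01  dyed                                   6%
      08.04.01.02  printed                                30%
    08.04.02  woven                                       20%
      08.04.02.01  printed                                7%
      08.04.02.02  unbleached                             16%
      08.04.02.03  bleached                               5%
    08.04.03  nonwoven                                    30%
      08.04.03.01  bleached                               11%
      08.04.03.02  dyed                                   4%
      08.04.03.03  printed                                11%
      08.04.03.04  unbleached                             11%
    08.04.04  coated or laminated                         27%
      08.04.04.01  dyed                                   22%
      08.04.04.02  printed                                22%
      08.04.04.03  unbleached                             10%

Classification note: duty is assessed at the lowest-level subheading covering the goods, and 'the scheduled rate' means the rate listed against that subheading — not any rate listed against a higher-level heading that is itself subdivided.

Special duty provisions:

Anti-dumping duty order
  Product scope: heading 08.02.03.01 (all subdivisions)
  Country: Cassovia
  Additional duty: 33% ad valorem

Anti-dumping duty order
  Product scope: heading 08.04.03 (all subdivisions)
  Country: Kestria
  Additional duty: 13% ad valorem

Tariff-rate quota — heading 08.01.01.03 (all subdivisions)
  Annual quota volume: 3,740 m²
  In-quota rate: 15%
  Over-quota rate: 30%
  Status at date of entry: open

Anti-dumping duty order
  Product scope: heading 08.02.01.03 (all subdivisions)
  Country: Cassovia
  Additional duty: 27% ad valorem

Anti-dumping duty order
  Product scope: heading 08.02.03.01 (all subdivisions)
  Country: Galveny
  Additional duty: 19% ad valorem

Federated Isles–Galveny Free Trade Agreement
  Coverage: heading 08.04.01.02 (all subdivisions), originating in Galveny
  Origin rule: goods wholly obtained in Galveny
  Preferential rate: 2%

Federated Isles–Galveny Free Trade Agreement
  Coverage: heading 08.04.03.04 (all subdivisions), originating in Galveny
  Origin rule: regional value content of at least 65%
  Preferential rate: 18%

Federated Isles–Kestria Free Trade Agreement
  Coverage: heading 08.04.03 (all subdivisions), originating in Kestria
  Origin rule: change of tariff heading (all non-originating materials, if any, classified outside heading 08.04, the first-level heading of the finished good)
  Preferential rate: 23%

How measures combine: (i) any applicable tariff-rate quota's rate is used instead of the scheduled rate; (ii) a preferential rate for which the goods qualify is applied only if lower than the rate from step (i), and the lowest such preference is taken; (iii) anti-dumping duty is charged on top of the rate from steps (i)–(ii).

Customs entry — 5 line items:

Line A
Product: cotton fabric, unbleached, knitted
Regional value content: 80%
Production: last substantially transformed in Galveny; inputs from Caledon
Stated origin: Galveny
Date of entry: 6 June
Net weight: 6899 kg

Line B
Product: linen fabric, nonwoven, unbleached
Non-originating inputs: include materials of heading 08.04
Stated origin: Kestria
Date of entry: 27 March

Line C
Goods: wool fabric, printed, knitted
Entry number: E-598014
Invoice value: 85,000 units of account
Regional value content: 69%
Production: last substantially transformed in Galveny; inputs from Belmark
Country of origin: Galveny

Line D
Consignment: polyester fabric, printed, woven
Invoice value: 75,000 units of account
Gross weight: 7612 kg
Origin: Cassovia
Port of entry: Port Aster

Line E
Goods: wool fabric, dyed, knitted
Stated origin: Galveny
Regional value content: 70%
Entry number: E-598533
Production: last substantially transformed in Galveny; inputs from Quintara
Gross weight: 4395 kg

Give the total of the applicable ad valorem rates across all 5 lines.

Line A: cotton → 08.02; knitted → 08.02.01; unbleached → 08.02.01.02. Scheduled 3%. Galveny agreement on 08.04.01.02: 08.02.01.02 not covered; Galveny agreement on 08.04.03.04: 08.02.01.02 not covered. → 3%.
Line B: linen → 08.04; nonwoven → 08.04.03; unbleached → 08.04.03.04. Scheduled 11%. Kestria agreement on 08.04.03: CTH not met; anti-dumping (Kestria, 08.04.03): +13%; total 11% + 13% = 24%. → 24%.
Line C: wool → 08.03; knitted → 08.03.01; printed → 08.03.01.01. Scheduled 3%. Galveny agreement on 08.04.01.02: 08.03.01.01 not covered; Galveny agreement on 08.04.03.04: 08.03.01.01 not covered. → 3%.
Line D: polyester → 08.01; woven → 08.01.01; printed → 08.01.01.01. Scheduled 9%. No special measure applies. → 9%.
Line E: wool → 08.03; knitted → 08.03.01; dyed → 08.03.01.04. Scheduled 22%. Galveny agreement on 08.04.01.02: 08.03.01.04 not covered; Galveny agreement on 08.04.03.04: 08.03.01.04 not covered. → 22%.
Sum: 3% + 24% + 3% + 9% + 22% = 61%.

61%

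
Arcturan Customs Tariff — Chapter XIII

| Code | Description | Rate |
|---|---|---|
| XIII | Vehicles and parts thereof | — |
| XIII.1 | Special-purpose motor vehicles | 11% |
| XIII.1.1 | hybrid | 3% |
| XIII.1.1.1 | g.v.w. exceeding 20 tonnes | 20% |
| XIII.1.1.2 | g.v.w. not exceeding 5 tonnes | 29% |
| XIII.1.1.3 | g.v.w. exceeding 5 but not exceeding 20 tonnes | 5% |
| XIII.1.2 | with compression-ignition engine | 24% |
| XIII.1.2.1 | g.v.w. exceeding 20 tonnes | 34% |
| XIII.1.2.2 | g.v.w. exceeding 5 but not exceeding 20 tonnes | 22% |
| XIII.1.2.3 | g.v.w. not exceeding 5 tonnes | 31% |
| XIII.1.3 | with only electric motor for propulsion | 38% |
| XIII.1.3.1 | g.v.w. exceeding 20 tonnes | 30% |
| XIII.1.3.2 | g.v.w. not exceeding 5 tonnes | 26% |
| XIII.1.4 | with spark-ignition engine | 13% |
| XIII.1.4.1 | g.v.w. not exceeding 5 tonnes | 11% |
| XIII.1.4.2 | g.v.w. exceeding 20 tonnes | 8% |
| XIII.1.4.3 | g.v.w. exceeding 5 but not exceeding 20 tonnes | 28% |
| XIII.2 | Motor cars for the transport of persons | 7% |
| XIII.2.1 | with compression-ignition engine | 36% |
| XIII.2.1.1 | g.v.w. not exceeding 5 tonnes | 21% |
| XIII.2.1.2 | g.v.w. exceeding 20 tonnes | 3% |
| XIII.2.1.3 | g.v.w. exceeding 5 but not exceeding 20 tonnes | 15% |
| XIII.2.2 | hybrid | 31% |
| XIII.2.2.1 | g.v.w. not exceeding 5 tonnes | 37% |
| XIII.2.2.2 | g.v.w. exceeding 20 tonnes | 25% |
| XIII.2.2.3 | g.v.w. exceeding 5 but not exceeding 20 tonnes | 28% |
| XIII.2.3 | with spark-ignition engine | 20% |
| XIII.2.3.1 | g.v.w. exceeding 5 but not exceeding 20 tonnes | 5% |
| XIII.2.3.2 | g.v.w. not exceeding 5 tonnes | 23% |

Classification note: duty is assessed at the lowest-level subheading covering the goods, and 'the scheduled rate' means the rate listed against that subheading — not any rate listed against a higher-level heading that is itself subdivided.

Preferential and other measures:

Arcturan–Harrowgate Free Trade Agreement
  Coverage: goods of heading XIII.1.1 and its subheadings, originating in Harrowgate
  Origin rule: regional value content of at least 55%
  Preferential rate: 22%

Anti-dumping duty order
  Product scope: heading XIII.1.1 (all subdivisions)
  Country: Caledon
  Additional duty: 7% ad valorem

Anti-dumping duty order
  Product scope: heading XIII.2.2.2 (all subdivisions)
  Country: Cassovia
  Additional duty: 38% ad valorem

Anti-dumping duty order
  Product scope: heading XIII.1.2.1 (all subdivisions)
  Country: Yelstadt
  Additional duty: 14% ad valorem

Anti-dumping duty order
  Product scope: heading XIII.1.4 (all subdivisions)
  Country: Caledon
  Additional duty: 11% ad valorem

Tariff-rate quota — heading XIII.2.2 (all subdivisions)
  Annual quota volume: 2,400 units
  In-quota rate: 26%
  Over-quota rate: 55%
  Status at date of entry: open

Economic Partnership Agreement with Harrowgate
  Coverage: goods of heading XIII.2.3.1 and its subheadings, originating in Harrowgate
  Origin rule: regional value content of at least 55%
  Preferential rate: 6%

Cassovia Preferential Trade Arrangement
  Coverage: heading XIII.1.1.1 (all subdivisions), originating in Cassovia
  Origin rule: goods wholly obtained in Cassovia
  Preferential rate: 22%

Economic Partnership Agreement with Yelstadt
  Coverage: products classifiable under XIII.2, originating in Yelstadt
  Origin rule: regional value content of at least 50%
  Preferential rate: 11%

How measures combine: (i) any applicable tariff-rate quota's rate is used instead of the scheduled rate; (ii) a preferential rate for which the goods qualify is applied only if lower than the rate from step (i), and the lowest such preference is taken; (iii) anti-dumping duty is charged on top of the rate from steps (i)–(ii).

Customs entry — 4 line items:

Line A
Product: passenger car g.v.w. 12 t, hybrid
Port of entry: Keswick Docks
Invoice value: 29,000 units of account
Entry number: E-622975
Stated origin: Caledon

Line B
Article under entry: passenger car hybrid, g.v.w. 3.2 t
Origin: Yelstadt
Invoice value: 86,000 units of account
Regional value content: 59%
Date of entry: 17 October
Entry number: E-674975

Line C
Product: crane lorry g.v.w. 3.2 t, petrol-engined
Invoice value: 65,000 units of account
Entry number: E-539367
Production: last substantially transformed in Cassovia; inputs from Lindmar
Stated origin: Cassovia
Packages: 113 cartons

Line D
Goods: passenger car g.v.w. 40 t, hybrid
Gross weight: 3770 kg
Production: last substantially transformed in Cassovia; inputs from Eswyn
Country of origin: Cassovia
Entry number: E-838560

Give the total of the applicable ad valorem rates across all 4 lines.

112%

Line A: passenger car → XIII.2; hybrid → XIII.2.2; g.v.w. 12 t → XIII.2.2.3. Scheduled 28%. quota on XIII.2.2 open → in-quota 26%. → 26%.
Line B: passenger car → XIII.2; hybrid → XIII.2.2; g.v.w. 3.2 t → XIII.2.2.1. Scheduled 37%. quota on XIII.2.2 open → in-quota 26%; Yelstadt agreement on XIII.2: RVC ≥ 50% → 11% available; preferential 11%. → 11%.
Line C: crane lorry → XIII.1; petrol-engined → XIII.1.4; g.v.w. 3.2 t → XIII.1.4.1. Scheduled 11%. Cassovia agreement on XIII.1.1.1: XIII.1.4.1 not covered. → 11%.
Line D: passenger car → XIII.2; hybrid → XIII.2.2; g.v.w. 40 t → XIII.2.2.2. Scheduled 25%. quota on XIII.2.2 open → in-quota 26%; Cassovia agreement on XIII.1.1.1: XIII.2.2.2 not covered; anti-dumping (Cassovia, XIII.2.2.2): +38%; total 26% + 38% = 64%. → 64%.
Sum: 26% + 11% + 11% + 64% = 112%.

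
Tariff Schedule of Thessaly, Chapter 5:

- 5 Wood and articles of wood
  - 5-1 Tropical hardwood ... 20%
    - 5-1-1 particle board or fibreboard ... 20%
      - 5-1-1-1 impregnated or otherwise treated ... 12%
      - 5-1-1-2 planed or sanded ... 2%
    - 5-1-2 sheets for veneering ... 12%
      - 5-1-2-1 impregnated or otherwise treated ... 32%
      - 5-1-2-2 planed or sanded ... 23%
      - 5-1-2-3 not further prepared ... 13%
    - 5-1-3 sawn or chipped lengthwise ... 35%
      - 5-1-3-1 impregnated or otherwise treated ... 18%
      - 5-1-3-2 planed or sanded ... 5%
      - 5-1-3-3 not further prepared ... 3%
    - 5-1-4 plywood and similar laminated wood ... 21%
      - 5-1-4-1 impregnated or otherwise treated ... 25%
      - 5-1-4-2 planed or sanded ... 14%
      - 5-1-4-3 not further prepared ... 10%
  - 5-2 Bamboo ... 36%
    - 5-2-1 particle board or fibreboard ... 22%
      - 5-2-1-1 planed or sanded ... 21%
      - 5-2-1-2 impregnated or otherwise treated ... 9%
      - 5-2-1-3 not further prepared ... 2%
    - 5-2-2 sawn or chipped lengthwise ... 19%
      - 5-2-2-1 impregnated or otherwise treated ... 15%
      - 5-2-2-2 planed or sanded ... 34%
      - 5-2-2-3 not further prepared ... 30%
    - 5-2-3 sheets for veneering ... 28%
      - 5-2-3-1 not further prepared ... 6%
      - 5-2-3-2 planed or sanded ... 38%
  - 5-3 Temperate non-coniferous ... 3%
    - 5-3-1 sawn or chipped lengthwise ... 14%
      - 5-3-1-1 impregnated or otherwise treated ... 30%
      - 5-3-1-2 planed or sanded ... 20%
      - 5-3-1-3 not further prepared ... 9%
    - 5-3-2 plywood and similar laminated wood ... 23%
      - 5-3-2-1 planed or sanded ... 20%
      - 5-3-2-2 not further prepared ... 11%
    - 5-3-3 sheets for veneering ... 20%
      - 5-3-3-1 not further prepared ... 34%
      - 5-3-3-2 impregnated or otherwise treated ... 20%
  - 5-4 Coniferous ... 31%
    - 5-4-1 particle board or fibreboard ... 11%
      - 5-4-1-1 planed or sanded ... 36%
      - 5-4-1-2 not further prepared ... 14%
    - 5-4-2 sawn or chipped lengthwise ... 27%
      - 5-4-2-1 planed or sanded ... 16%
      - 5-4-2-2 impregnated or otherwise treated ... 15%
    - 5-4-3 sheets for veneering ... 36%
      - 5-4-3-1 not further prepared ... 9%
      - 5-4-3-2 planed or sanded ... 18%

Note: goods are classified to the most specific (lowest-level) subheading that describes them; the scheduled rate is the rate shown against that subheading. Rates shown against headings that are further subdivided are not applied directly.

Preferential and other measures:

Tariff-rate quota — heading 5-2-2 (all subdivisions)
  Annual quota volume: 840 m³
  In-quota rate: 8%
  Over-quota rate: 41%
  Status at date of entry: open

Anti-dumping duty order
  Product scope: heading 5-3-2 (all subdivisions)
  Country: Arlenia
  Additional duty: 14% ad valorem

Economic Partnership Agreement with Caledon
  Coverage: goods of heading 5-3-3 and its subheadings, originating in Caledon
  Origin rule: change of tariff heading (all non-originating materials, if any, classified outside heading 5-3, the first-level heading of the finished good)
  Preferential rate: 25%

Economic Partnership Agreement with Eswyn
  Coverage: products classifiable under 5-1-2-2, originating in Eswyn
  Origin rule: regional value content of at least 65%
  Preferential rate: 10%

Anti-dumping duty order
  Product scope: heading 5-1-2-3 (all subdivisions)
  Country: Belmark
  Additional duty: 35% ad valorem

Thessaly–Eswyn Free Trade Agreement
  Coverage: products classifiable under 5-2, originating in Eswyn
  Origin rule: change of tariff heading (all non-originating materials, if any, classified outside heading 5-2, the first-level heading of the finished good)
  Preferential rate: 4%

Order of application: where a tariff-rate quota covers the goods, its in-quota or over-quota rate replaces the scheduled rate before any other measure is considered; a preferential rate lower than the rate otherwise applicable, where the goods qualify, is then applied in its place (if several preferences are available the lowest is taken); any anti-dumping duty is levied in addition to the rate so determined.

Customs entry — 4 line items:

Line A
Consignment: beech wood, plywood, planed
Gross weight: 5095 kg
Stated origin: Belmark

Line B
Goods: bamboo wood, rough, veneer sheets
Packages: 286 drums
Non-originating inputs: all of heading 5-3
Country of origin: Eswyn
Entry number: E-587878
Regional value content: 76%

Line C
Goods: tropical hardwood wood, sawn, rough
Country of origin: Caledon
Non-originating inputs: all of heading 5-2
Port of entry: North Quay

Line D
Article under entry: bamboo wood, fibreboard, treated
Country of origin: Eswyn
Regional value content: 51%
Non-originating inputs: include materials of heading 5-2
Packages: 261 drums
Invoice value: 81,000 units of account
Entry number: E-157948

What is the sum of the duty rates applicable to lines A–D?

36%

Line A: beech → 5-3; plywood → 5-3-2; planed → 5-3-2-1. Scheduled 20%. No special measure applies. → 20%.
Line B: bamboo → 5-2; veneer sheets → 5-2-3; rough → 5-2-3-1. Scheduled 6%. Eswyn agreement on 5-1-2-2: 5-2-3-1 not covered; Eswyn agreement on 5-2: CTH met → 4% available; preferential 4%. → 4%.
Line C: tropical hardwood → 5-1; sawn → 5-1-3; rough → 5-1-3-3. Scheduled 3%. Caledon agreement on 5-3-3: 5-1-3-3 not covered. → 3%.
Line D: bamboo → 5-2; fibreboard → 5-2-1; treated → 5-2-1-2. Scheduled 9%. Eswyn agreement on 5-1-2-2: 5-2-1-2 not covered; Eswyn agreement on 5-2: CTH not met. → 9%.
Sum: 20% + 4% + 3% + 9% = 36%.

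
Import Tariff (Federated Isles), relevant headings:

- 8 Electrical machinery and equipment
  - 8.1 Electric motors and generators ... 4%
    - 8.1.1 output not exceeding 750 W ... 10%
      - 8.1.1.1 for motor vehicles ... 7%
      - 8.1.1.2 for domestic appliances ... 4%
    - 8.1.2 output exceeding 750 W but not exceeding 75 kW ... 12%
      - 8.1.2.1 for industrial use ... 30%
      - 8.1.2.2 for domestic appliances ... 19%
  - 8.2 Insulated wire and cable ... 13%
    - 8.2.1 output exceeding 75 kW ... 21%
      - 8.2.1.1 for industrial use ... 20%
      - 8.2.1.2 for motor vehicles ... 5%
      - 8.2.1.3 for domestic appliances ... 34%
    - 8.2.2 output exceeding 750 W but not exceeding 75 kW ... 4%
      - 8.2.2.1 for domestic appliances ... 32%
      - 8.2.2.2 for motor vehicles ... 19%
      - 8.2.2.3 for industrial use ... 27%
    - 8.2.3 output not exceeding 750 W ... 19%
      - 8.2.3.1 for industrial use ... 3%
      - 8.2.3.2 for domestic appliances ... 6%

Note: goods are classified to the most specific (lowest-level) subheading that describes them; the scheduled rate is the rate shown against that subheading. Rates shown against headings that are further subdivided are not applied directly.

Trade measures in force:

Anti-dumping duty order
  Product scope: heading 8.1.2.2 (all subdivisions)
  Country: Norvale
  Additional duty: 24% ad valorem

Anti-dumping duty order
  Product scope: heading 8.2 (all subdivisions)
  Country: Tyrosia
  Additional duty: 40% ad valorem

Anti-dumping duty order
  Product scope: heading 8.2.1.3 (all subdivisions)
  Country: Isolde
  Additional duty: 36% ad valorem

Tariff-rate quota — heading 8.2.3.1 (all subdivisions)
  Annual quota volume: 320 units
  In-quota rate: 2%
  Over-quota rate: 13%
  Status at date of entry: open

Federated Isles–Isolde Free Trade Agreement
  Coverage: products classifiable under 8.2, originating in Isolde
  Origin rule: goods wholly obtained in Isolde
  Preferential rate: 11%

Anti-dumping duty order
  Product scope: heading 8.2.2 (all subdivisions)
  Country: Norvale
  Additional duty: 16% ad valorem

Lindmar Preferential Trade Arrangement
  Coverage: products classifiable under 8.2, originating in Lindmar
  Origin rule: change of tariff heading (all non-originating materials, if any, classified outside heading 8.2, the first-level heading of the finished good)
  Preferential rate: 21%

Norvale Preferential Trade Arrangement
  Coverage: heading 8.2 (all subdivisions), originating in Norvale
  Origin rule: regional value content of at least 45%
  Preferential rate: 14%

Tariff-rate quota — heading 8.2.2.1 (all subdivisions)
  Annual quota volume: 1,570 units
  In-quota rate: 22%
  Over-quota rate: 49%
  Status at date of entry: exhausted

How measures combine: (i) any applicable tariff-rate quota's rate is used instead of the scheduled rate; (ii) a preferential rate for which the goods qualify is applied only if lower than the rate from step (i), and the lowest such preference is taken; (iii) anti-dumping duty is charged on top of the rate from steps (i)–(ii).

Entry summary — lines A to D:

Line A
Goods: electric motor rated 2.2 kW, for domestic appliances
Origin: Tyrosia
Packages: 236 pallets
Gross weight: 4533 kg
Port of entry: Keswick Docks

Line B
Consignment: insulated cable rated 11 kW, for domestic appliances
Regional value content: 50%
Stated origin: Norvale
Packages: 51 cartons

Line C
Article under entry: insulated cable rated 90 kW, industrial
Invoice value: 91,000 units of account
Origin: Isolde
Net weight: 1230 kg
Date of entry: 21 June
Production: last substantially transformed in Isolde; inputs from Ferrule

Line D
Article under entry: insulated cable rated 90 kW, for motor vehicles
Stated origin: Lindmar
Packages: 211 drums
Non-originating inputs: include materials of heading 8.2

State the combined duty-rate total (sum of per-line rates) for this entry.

74%

Line A: electric motor → 8.1; rated 2.2 kW → 8.1.2; for domestic appliances → 8.1.2.2. Scheduled 19%. No special measure applies. → 19%.
Line B: insulated cable → 8.2; rated 11 kW → 8.2.2; for domestic appliances → 8.2.2.1. Scheduled 32%. quota on 8.2.2.1 exhausted → over-quota 49%; Norvale agreement on 8.2: RVC ≥ 45% → 14% available; preferential 14%; anti-dumping (Norvale, 8.2.2): +16%; total 14% + 16% = 30%. → 30%.
Line C: insulated cable → 8.2; rated 90 kW → 8.2.1; industrial → 8.2.1.1. Scheduled 20%. Isolde agreement on 8.2: not wholly obtained. → 20%.
Line D: insulated cable → 8.2; rated 90 kW → 8.2.1; for motor vehicles → 8.2.1.2. Scheduled 5%. Lindmar agreement on 8.2: CTH not met. → 5%.
Sum: 19% + 30% + 20% + 5% = 74%.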